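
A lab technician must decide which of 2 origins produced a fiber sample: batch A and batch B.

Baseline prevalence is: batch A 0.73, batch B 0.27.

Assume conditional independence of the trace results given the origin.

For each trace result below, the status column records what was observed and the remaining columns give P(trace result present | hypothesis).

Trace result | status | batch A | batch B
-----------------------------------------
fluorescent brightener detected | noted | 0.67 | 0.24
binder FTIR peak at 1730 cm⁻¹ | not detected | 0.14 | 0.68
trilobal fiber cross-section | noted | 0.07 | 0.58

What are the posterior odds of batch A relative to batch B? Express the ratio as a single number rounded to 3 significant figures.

2.45

The normalizing constant cancels in an odds ratio, so compute prior × likelihood for the two hypotheses only (using 1 − P(present | H) for each absent trace result):
  batch A: 0.73 × 0.67 × (1 − 0.14) × 0.07 = 0.029444
  batch B: 0.27 × 0.24 × (1 − 0.68) × 0.58 = 0.012027
Posterior odds = 0.029444 / 0.012027 ≈ 2.45.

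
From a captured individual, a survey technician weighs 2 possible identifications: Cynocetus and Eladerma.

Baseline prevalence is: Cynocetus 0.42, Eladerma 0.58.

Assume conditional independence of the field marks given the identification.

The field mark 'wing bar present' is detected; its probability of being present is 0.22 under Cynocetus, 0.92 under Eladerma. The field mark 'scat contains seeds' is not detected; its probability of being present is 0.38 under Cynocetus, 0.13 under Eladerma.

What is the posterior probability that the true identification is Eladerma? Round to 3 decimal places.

0.890

By Bayes' rule with conditional independence, the unnormalized weight for each hypothesis is prior × ∏ likelihoods (using 1 − P(present | H) for each absent field mark):
  Cynocetus: 0.42 × 0.22 × (1 − 0.38) = 0.057288
  Eladerma: 0.58 × 0.92 × (1 − 0.13) = 0.46423
Marginal likelihood of the evidence = 0.52152.
P(Eladerma | evidence) = 0.46423 / 0.52152 ≈ 0.890.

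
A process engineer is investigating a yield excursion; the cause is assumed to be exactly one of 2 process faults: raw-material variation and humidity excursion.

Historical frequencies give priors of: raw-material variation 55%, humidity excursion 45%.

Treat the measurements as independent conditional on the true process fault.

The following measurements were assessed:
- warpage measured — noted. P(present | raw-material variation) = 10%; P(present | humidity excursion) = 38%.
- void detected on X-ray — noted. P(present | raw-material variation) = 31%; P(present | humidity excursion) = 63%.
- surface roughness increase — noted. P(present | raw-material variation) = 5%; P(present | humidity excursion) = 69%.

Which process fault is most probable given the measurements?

humidity excursion

Multiply each prior by the joint likelihood of the measurement pattern:
  raw-material variation: 0.55 × 0.10 × 0.31 × 0.05 = 0.0008525
  humidity excursion: 0.45 × 0.38 × 0.63 × 0.69 = 0.074334
Normalizing constant Z = 0.0008525 + 0.074334 = 0.075186.
P(raw-material variation | evidence) ≈ 0.0008525 / 0.075186 ≈ 0.011
P(humidity excursion | evidence) ≈ 0.074334 / 0.075186 ≈ 0.989
The largest is 0.989, so humidity excursion is most probable.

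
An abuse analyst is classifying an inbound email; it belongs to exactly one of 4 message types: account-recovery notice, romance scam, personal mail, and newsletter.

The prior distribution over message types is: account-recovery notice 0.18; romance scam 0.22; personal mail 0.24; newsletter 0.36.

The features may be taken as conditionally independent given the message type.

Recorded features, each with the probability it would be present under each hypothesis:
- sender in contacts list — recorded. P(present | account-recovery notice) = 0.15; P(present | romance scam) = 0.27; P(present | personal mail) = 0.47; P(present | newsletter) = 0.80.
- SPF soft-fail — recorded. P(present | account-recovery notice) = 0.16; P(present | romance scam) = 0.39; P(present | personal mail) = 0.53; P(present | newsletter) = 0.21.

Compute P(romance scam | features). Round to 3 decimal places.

Multiply each prior by the joint likelihood of the feature pattern:
  account-recovery notice: 0.18 × 0.15 × 0.16 = 0.00432
  romance scam: 0.22 × 0.27 × 0.39 = 0.023166
  personal mail: 0.24 × 0.47 × 0.53 = 0.059784
  newsletter: 0.36 × 0.80 × 0.21 = 0.06048
Marginal likelihood of the evidence = 0.14775.
P(romance scam | evidence) = 0.023166 / 0.14775 ≈ 0.157.

0.157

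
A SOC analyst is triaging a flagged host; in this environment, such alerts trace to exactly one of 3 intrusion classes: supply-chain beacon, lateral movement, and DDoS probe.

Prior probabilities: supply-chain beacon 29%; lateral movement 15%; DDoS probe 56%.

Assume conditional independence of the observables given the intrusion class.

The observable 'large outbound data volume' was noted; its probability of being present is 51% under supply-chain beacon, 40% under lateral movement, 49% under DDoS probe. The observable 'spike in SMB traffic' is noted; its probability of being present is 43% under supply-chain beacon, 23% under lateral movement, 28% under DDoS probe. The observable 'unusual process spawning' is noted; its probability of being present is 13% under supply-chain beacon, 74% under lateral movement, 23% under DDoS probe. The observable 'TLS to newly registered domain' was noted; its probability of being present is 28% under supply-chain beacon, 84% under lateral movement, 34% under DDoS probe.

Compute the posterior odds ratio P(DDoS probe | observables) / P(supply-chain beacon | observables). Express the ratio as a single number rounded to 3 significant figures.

2.60

Unnormalized posterior weight (prior times the observable likelihoods) for each of the two hypotheses:
  DDoS probe: 0.56 × 0.49 × 0.28 × 0.23 × 0.34 = 0.0060083
  supply-chain beacon: 0.29 × 0.51 × 0.43 × 0.13 × 0.28 = 0.0023149
Posterior odds = 0.0060083 / 0.0023149 ≈ 2.60.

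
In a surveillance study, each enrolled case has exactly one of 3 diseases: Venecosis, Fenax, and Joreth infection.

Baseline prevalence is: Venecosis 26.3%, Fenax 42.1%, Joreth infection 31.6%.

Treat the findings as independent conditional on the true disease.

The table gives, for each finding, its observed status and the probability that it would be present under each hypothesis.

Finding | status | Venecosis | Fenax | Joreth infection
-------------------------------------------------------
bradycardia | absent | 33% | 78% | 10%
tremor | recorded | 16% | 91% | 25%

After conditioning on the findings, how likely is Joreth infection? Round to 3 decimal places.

By Bayes' rule with conditional independence, the unnormalized weight for each hypothesis is prior × ∏ likelihoods (using 1 − P(present | H) for each absent finding):
  Venecosis: 0.263 × (1 − 0.33) × 0.16 = 0.028194
  Fenax: 0.421 × (1 − 0.78) × 0.91 = 0.084284
  Joreth infection: 0.316 × (1 − 0.10) × 0.25 = 0.0711
Normalizing constant Z = 0.028194 + 0.084284 + 0.0711 = 0.18358.
P(Joreth infection | evidence) = 0.0711 / 0.18358 ≈ 0.387.

0.387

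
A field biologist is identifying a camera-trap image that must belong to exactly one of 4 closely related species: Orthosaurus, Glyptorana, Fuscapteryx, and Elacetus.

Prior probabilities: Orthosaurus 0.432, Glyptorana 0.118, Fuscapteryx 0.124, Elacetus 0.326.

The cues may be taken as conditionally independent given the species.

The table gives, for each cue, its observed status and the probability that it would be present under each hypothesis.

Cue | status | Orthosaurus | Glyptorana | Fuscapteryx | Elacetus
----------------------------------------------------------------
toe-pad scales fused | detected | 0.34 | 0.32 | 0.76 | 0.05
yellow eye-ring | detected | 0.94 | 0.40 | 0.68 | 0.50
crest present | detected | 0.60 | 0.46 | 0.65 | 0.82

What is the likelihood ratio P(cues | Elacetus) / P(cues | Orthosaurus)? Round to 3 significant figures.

0.107

The Bayes factor is the ratio of the joint likelihoods of the cue pattern under the two hypotheses.
  Elacetus: 0.05 × 0.50 × 0.82 = 0.0205
  Orthosaurus: 0.34 × 0.94 × 0.60 = 0.19176
Bayes factor = 0.0205 / 0.19176 ≈ 0.107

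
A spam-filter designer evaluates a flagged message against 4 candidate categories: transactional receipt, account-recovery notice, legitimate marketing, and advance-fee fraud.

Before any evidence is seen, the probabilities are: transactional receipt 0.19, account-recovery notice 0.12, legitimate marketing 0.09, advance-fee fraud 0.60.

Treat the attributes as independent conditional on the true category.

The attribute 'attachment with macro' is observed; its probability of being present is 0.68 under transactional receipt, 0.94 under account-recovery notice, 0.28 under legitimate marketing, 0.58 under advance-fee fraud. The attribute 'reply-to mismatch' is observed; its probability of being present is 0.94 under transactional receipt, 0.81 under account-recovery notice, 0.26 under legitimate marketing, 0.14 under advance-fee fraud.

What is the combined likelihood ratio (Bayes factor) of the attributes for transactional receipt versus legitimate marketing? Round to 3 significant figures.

8.78

The Bayes factor is the ratio of the joint likelihoods of the attribute pattern under the two hypotheses.
  transactional receipt: 0.68 × 0.94 = 0.6392
  legitimate marketing: 0.28 × 0.26 = 0.0728
Bayes factor = 0.6392 / 0.0728 ≈ 8.78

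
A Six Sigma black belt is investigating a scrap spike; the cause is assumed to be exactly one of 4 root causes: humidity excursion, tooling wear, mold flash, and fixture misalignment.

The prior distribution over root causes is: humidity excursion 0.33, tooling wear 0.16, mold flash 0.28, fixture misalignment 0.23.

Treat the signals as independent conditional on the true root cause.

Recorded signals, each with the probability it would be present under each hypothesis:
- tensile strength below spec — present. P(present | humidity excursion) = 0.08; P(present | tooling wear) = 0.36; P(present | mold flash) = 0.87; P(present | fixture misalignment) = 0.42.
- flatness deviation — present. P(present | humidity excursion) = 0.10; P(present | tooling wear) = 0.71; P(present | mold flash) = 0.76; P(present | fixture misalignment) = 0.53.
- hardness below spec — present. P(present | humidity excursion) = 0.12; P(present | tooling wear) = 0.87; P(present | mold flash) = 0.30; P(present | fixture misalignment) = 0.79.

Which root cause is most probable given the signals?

Multiply each prior by the joint likelihood of the signal pattern:
  humidity excursion: 0.33 × 0.08 × 0.10 × 0.12 = 0.0003168
  tooling wear: 0.16 × 0.36 × 0.71 × 0.87 = 0.03558
  mold flash: 0.28 × 0.87 × 0.76 × 0.30 = 0.055541
  fixture misalignment: 0.23 × 0.42 × 0.53 × 0.79 = 0.040446
The unnormalized weights sum to 0.13188.
P(humidity excursion | evidence) ≈ 0.0003168 / 0.13188 ≈ 0.002
P(tooling wear | evidence) ≈ 0.03558 / 0.13188 ≈ 0.270
P(mold flash | evidence) ≈ 0.055541 / 0.13188 ≈ 0.421
P(fixture misalignment | evidence) ≈ 0.040446 / 0.13188 ≈ 0.307
The largest is 0.421, so mold flash is most probable.

mold flash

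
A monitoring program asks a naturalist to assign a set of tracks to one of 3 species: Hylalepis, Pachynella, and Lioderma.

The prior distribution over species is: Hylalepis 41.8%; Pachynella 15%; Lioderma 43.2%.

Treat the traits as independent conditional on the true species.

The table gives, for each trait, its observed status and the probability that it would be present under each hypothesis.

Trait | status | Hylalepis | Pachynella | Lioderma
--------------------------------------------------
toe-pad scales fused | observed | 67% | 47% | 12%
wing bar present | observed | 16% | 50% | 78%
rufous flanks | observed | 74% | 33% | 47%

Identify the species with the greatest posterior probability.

Multiply each prior by the joint likelihood of the trait pattern:
  Hylalepis: 0.418 × 0.67 × 0.16 × 0.74 = 0.033159
  Pachynella: 0.150 × 0.47 × 0.50 × 0.33 = 0.011632
  Lioderma: 0.432 × 0.12 × 0.78 × 0.47 = 0.019005
Normalizing constant Z = 0.033159 + 0.011632 + 0.019005 = 0.063796.
P(Hylalepis | evidence) ≈ 0.033159 / 0.063796 ≈ 0.520
P(Pachynella | evidence) ≈ 0.011632 / 0.063796 ≈ 0.182
P(Lioderma | evidence) ≈ 0.019005 / 0.063796 ≈ 0.298
The largest is 0.520, so Hylalepis is most probable.

Hylalepis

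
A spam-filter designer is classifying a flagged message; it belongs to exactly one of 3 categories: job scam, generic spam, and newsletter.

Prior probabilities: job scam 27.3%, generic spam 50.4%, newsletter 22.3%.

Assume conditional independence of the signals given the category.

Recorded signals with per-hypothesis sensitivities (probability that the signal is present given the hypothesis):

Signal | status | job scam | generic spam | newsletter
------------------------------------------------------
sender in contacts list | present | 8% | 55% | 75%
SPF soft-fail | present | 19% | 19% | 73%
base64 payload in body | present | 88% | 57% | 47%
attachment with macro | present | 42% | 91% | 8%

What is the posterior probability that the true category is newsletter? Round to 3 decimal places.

0.137

By Bayes' rule with conditional independence, the unnormalized weight for each hypothesis is prior × ∏ likelihoods:
  job scam: 0.273 × 0.08 × 0.19 × 0.88 × 0.42 = 0.0015337
  generic spam: 0.504 × 0.55 × 0.19 × 0.57 × 0.91 = 0.027319
  newsletter: 0.223 × 0.75 × 0.73 × 0.47 × 0.08 = 0.0045907
Marginal likelihood of the evidence = 0.033443.
P(newsletter | evidence) = 0.0045907 / 0.033443 ≈ 0.137.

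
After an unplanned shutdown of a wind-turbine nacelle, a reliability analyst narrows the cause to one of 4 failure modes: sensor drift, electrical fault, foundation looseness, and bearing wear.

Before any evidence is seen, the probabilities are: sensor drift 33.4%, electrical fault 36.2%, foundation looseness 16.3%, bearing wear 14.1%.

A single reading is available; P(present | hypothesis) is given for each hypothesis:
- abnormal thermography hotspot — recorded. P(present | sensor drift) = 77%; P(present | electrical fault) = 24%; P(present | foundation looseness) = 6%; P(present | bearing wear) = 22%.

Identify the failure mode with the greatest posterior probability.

Multiply each prior by the likelihood of the reading:
  sensor drift: 0.334 × 0.77 = 0.25718
  electrical fault: 0.362 × 0.24 = 0.08688
  foundation looseness: 0.163 × 0.06 = 0.00978
  bearing wear: 0.141 × 0.22 = 0.03102
The unnormalized weights sum to 0.38486.
P(sensor drift | evidence) ≈ 0.25718 / 0.38486 ≈ 0.668
P(electrical fault | evidence) ≈ 0.08688 / 0.38486 ≈ 0.226
P(foundation looseness | evidence) ≈ 0.00978 / 0.38486 ≈ 0.025
P(bearing wear | evidence) ≈ 0.03102 / 0.38486 ≈ 0.081
The largest is 0.668, so sensor drift is most probable.

sensor drift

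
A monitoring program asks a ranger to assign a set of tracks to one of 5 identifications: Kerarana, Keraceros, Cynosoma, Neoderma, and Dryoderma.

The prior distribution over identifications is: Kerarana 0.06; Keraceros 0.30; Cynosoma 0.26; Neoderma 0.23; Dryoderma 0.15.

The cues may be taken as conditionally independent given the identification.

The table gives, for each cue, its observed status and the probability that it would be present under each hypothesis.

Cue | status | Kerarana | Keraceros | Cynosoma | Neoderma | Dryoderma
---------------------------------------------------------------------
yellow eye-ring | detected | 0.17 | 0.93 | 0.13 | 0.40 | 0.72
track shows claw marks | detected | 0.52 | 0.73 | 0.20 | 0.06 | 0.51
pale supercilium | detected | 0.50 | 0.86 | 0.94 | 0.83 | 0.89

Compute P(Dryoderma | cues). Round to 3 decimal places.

By Bayes' rule with conditional independence, the unnormalized weight for each hypothesis is prior × ∏ likelihoods:
  Kerarana: 0.06 × 0.17 × 0.52 × 0.50 = 0.002652
  Keraceros: 0.30 × 0.93 × 0.73 × 0.86 = 0.17516
  Cynosoma: 0.26 × 0.13 × 0.20 × 0.94 = 0.0063544
  Neoderma: 0.23 × 0.40 × 0.06 × 0.83 = 0.0045816
  Dryoderma: 0.15 × 0.72 × 0.51 × 0.89 = 0.049021
The unnormalized weights sum to 0.23777.
P(Dryoderma | evidence) = 0.049021 / 0.23777 ≈ 0.206.

0.206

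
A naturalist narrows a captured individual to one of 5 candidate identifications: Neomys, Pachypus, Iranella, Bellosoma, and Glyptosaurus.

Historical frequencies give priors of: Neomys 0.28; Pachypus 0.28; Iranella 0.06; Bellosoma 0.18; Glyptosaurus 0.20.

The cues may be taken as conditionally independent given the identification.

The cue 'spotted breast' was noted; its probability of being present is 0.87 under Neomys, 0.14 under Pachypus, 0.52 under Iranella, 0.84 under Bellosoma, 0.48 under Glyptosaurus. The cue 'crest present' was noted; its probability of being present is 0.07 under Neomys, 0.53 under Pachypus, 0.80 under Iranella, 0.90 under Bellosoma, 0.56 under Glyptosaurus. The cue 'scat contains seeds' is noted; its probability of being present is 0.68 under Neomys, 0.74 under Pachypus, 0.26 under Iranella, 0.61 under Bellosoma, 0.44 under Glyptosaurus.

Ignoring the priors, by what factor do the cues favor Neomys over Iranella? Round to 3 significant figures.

Take the product of per-cue likelihoods under each hypothesis, then divide.
  Neomys: 0.87 × 0.07 × 0.68 = 0.041412
  Iranella: 0.52 × 0.80 × 0.26 = 0.10816
Bayes factor = 0.041412 / 0.10816 ≈ 0.383

0.383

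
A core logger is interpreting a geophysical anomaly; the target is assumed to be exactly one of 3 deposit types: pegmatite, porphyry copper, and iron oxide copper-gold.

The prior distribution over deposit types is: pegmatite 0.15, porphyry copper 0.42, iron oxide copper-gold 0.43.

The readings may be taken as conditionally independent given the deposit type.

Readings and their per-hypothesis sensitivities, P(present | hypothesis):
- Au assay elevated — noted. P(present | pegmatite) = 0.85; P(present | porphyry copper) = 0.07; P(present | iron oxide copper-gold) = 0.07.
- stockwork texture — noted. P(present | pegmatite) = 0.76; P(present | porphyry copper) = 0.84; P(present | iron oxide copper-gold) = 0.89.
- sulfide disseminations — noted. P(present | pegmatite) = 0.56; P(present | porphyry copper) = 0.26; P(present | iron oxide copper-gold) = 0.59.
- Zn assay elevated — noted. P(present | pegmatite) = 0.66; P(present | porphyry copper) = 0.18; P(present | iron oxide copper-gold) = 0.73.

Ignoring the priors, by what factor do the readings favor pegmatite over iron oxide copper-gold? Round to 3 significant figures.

8.90

Take the product of per-reading likelihoods under each hypothesis, then divide.
  pegmatite: 0.85 × 0.76 × 0.56 × 0.66 = 0.23876
  iron oxide copper-gold: 0.07 × 0.89 × 0.59 × 0.73 = 0.026833
Bayes factor = 0.23876 / 0.026833 ≈ 8.90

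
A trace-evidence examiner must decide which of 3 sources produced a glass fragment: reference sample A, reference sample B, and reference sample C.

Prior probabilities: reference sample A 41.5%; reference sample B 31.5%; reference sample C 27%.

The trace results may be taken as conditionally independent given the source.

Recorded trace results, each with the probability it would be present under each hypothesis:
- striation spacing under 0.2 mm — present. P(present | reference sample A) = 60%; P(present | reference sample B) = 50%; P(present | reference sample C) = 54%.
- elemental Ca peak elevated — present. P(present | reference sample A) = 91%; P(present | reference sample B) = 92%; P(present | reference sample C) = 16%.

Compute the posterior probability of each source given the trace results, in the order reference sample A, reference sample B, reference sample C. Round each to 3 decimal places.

0.574, 0.367, 0.059

For each hypothesis, the unnormalized posterior weight is prior × product of the trace result likelihoods:
  reference sample A: 0.415 × 0.60 × 0.91 = 0.22659
  reference sample B: 0.315 × 0.50 × 0.92 = 0.1449
  reference sample C: 0.270 × 0.54 × 0.16 = 0.023328
Normalizing constant Z = 0.22659 + 0.1449 + 0.023328 = 0.39482.
P(reference sample A | evidence) = 0.22659 / 0.39482 ≈ 0.574
P(reference sample B | evidence) = 0.1449 / 0.39482 ≈ 0.367
P(reference sample C | evidence) = 0.023328 / 0.39482 ≈ 0.059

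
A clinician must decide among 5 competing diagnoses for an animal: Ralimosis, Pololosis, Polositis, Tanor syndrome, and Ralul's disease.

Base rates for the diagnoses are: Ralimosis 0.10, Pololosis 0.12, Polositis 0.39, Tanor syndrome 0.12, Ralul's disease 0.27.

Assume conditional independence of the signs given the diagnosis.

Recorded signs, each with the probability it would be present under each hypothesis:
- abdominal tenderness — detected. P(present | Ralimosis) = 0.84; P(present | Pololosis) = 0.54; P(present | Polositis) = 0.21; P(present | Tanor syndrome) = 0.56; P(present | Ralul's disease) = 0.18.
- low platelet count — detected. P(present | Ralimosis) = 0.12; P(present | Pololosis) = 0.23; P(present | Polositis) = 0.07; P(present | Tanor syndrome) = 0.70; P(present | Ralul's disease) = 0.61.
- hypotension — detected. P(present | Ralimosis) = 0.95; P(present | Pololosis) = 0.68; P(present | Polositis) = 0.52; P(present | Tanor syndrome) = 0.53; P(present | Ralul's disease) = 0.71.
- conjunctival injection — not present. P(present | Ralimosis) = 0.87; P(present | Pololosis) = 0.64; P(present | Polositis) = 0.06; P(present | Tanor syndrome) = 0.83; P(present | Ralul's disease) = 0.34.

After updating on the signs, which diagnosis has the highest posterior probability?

Ralul's disease

For each hypothesis, the unnormalized posterior weight is prior × product of the sign likelihoods (using 1 − P(present | H) for each absent sign):
  Ralimosis: 0.10 × 0.84 × 0.12 × 0.95 × (1 − 0.87) = 0.0012449
  Pololosis: 0.12 × 0.54 × 0.23 × 0.68 × (1 − 0.64) = 0.0036485
  Polositis: 0.39 × 0.21 × 0.07 × 0.52 × (1 − 0.06) = 0.0028023
  Tanor syndrome: 0.12 × 0.56 × 0.70 × 0.53 × (1 − 0.83) = 0.0042383
  Ralul's disease: 0.27 × 0.18 × 0.61 × 0.71 × (1 − 0.34) = 0.013892
Marginal likelihood of the evidence = 0.025826.
P(Ralimosis | evidence) ≈ 0.0012449 / 0.025826 ≈ 0.048
P(Pololosis | evidence) ≈ 0.0036485 / 0.025826 ≈ 0.141
P(Polositis | evidence) ≈ 0.0028023 / 0.025826 ≈ 0.109
P(Tanor syndrome | evidence) ≈ 0.0042383 / 0.025826 ≈ 0.164
P(Ralul's disease | evidence) ≈ 0.013892 / 0.025826 ≈ 0.538
The largest is 0.538, so Ralul's disease is most probable.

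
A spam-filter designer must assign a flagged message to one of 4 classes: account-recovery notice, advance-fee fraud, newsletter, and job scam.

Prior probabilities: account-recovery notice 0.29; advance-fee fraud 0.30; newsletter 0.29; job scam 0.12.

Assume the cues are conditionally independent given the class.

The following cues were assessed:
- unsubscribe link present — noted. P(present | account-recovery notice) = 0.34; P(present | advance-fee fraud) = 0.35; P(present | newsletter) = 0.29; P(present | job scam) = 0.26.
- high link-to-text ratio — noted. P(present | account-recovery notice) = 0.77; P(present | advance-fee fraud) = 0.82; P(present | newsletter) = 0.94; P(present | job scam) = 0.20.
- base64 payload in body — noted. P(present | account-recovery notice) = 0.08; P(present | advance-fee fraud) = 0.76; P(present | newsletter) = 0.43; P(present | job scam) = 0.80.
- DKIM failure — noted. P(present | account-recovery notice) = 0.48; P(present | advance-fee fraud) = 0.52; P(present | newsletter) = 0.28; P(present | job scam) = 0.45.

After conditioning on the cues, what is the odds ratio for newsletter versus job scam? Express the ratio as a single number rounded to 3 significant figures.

The normalizing constant cancels in an odds ratio, so compute prior × likelihood for the two hypotheses only:
  newsletter: 0.29 × 0.29 × 0.94 × 0.43 × 0.28 = 0.0095181
  job scam: 0.12 × 0.26 × 0.20 × 0.80 × 0.45 = 0.0022464
Odds(newsletter : job scam) = 0.0095181 / 0.0022464 ≈ 4.24.

4.24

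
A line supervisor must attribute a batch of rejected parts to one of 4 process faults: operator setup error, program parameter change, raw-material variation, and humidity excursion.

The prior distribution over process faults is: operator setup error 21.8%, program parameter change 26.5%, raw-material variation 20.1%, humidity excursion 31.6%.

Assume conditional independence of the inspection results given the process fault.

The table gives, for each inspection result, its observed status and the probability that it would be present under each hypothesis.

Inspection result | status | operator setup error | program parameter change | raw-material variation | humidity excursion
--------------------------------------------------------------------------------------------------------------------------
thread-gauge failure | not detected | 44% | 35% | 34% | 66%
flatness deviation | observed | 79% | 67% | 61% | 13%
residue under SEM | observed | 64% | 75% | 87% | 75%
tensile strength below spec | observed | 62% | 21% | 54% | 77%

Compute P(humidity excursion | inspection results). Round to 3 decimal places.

Multiply each prior by the joint likelihood of the inspection result pattern (using 1 − P(present | H) for each absent inspection result):
  operator setup error: 0.218 × (1 − 0.44) × 0.79 × 0.64 × 0.62 = 0.038269
  program parameter change: 0.265 × (1 − 0.35) × 0.67 × 0.75 × 0.21 = 0.018177
  raw-material variation: 0.201 × (1 − 0.34) × 0.61 × 0.87 × 0.54 = 0.038017
  humidity excursion: 0.316 × (1 − 0.66) × 0.13 × 0.75 × 0.77 = 0.0080661
Normalizing constant Z = 0.038269 + 0.018177 + 0.038017 + 0.0080661 = 0.10253.
P(humidity excursion | evidence) = 0.0080661 / 0.10253 ≈ 0.079.

0.079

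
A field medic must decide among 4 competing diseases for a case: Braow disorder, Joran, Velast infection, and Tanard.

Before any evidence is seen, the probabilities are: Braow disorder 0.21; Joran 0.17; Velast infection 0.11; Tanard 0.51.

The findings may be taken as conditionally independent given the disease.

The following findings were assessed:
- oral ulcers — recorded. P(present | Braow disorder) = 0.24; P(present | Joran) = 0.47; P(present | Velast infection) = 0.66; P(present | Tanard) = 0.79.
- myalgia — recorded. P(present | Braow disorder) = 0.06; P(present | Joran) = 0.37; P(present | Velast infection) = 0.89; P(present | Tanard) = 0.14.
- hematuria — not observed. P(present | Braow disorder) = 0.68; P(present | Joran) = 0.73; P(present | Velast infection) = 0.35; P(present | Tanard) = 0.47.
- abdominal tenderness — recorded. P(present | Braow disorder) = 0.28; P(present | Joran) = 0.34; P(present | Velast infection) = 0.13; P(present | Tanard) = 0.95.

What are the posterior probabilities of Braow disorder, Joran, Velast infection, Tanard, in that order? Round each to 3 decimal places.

Multiply each prior by the joint likelihood of the evidence pattern (using 1 − P(present | H) for each absent finding):
  Braow disorder: 0.21 × 0.24 × 0.06 × (1 − 0.68) × 0.28 = 0.00027095
  Joran: 0.17 × 0.47 × 0.37 × (1 − 0.73) × 0.34 = 0.0027139
  Velast infection: 0.11 × 0.66 × 0.89 × (1 − 0.35) × 0.13 = 0.0054599
  Tanard: 0.51 × 0.79 × 0.14 × (1 − 0.47) × 0.95 = 0.0284
The unnormalized weights sum to 0.036845.
P(Braow disorder | evidence) = 0.00027095 / 0.036845 ≈ 0.007
P(Joran | evidence) = 0.0027139 / 0.036845 ≈ 0.074
P(Velast infection | evidence) = 0.0054599 / 0.036845 ≈ 0.148
P(Tanard | evidence) = 0.0284 / 0.036845 ≈ 0.771

0.007, 0.074, 0.148, 0.771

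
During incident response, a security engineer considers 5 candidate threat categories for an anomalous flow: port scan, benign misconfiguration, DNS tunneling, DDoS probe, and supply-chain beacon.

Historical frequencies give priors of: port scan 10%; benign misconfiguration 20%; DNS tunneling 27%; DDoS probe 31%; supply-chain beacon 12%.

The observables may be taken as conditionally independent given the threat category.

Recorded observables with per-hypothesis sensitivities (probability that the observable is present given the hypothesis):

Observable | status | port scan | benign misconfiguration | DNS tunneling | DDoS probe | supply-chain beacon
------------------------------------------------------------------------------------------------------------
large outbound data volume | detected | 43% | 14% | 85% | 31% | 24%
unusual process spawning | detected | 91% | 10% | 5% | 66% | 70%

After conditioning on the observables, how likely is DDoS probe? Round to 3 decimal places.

0.463

For each hypothesis, the unnormalized posterior weight is prior × product of the observable likelihoods:
  port scan: 0.10 × 0.43 × 0.91 = 0.03913
  benign misconfiguration: 0.20 × 0.14 × 0.10 = 0.0028
  DNS tunneling: 0.27 × 0.85 × 0.05 = 0.011475
  DDoS probe: 0.31 × 0.31 × 0.66 = 0.063426
  supply-chain beacon: 0.12 × 0.24 × 0.70 = 0.02016
Normalizing constant Z = 0.03913 + 0.0028 + 0.011475 + 0.063426 + 0.02016 = 0.13699.
P(DDoS probe | evidence) = 0.063426 / 0.13699 ≈ 0.463.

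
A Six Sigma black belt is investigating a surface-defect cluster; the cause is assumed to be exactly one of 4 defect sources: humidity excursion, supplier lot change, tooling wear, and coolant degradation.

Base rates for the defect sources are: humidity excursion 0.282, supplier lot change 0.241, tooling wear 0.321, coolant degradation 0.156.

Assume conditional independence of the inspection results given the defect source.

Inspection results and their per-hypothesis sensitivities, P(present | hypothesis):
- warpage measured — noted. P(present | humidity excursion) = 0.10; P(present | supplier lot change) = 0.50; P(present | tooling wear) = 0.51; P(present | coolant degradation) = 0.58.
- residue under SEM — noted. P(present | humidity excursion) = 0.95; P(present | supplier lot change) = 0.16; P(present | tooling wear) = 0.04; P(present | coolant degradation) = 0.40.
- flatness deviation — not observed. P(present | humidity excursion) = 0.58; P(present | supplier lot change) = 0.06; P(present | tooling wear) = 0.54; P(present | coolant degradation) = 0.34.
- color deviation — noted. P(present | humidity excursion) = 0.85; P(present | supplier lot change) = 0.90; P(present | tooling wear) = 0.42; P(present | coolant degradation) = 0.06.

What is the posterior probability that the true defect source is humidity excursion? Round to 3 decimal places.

For each hypothesis, the unnormalized posterior weight is prior × product of the inspection result likelihoods (using 1 − P(present | H) for each absent inspection result):
  humidity excursion: 0.282 × 0.10 × 0.95 × (1 − 0.58) × 0.85 = 0.009564
  supplier lot change: 0.241 × 0.50 × 0.16 × (1 − 0.06) × 0.90 = 0.016311
  tooling wear: 0.321 × 0.51 × 0.04 × (1 − 0.54) × 0.42 = 0.0012652
  coolant degradation: 0.156 × 0.58 × 0.40 × (1 − 0.34) × 0.06 = 0.0014332
Normalizing constant Z = 0.009564 + 0.016311 + 0.0012652 + 0.0014332 = 0.028573.
P(humidity excursion | evidence) = 0.009564 / 0.028573 ≈ 0.335.

0.335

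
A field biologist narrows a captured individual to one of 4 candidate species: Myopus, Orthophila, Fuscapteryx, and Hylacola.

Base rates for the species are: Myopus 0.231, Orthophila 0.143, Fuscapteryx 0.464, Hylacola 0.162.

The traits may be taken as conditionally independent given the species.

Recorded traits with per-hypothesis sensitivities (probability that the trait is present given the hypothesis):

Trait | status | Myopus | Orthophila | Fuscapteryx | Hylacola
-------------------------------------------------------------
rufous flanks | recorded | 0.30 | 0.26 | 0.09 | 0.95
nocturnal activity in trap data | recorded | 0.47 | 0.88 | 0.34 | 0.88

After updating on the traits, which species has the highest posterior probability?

Hylacola

Multiply each prior by the joint likelihood of the trait pattern:
  Myopus: 0.231 × 0.30 × 0.47 = 0.032571
  Orthophila: 0.143 × 0.26 × 0.88 = 0.032718
  Fuscapteryx: 0.464 × 0.09 × 0.34 = 0.014198
  Hylacola: 0.162 × 0.95 × 0.88 = 0.13543
Normalizing constant Z = 0.032571 + 0.032718 + 0.014198 + 0.13543 = 0.21492.
P(Myopus | evidence) ≈ 0.032571 / 0.21492 ≈ 0.152
P(Orthophila | evidence) ≈ 0.032718 / 0.21492 ≈ 0.152
P(Fuscapteryx | evidence) ≈ 0.014198 / 0.21492 ≈ 0.066
P(Hylacola | evidence) ≈ 0.13543 / 0.21492 ≈ 0.630
The largest is 0.630, so Hylacola is most probable.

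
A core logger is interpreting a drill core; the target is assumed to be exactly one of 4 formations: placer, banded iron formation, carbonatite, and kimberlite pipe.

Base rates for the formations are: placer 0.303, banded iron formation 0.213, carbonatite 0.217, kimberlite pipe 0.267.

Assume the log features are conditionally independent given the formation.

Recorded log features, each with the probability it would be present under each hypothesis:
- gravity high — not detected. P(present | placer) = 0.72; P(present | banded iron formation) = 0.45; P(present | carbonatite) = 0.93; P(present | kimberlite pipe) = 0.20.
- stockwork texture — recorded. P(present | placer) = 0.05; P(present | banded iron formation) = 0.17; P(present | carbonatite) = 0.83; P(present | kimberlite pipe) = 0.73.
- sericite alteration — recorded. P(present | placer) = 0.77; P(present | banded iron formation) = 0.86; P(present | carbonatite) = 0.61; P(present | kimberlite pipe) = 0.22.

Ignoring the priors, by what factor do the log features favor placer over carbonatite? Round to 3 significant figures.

0.304

The Bayes factor is the ratio of the joint likelihoods of the log feature pattern under the two hypotheses (using 1 − P(present | H) for each absent log feature).
  placer: (1 − 0.72) × 0.05 × 0.77 = 0.01078
  carbonatite: (1 − 0.93) × 0.83 × 0.61 = 0.035441
Bayes factor = 0.01078 / 0.035441 ≈ 0.304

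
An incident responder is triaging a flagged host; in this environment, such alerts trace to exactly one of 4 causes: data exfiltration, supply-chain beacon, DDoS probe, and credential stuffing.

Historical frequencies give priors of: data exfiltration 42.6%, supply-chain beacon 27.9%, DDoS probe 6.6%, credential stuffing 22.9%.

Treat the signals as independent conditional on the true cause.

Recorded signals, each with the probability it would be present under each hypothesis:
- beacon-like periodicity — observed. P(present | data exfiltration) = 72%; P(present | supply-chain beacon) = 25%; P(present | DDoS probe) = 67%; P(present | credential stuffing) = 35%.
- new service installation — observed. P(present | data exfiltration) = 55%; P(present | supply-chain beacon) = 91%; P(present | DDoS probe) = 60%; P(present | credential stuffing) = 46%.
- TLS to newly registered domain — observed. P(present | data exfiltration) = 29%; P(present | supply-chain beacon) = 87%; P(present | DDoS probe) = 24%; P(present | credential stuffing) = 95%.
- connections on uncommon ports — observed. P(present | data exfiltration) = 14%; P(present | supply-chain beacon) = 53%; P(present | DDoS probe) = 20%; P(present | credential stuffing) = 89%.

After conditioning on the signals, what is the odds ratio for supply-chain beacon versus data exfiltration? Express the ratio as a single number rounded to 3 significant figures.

4.27

Unnormalized posterior weight (prior times the signal likelihoods) for each of the two hypotheses:
  supply-chain beacon: 0.279 × 0.25 × 0.91 × 0.87 × 0.53 = 0.029267
  data exfiltration: 0.426 × 0.72 × 0.55 × 0.29 × 0.14 = 0.0068491
Posterior odds = 0.029267 / 0.0068491 ≈ 4.27.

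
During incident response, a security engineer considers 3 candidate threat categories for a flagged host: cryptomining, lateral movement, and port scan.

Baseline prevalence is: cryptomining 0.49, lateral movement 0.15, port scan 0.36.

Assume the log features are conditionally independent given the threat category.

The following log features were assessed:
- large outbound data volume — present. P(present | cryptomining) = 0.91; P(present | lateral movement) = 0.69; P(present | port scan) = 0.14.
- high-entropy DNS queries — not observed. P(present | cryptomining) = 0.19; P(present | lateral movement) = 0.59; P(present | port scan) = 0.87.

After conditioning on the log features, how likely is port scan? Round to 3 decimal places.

0.016

Multiply each prior by the joint likelihood of the log feature pattern (using 1 − P(present | H) for each absent log feature):
  cryptomining: 0.49 × 0.91 × (1 − 0.19) = 0.36118
  lateral movement: 0.15 × 0.69 × (1 − 0.59) = 0.042435
  port scan: 0.36 × 0.14 × (1 − 0.87) = 0.006552
Marginal likelihood of the evidence = 0.41017.
P(port scan | evidence) = 0.006552 / 0.41017 ≈ 0.016.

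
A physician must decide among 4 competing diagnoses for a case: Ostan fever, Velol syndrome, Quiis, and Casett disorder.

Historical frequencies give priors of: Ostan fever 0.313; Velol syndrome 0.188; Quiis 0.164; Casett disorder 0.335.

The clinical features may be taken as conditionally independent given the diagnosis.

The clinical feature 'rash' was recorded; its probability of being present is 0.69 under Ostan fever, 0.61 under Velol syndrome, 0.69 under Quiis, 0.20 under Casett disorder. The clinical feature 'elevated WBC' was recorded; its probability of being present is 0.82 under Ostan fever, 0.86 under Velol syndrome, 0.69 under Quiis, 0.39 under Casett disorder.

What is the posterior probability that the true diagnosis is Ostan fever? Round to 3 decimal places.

0.466

Multiply each prior by the joint likelihood of the clinical feature pattern:
  Ostan fever: 0.313 × 0.69 × 0.82 = 0.1771
  Velol syndrome: 0.188 × 0.61 × 0.86 = 0.098625
  Quiis: 0.164 × 0.69 × 0.69 = 0.07808
  Casett disorder: 0.335 × 0.20 × 0.39 = 0.02613
The unnormalized weights sum to 0.37993.
P(Ostan fever | evidence) = 0.1771 / 0.37993 ≈ 0.466.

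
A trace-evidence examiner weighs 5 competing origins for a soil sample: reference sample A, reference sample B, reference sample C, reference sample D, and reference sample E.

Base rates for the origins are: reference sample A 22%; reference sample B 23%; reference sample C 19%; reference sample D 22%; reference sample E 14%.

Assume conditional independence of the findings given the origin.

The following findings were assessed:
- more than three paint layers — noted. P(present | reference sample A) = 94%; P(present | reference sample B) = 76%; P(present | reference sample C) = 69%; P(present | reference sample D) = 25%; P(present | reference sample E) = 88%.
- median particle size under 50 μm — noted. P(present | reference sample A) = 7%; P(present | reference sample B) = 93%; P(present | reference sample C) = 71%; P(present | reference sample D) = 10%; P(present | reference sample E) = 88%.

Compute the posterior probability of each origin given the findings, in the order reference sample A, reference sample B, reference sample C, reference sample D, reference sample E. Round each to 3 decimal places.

By Bayes' rule with conditional independence, the unnormalized weight for each hypothesis is prior × ∏ likelihoods:
  reference sample A: 0.22 × 0.94 × 0.07 = 0.014476
  reference sample B: 0.23 × 0.76 × 0.93 = 0.16256
  reference sample C: 0.19 × 0.69 × 0.71 = 0.093081
  reference sample D: 0.22 × 0.25 × 0.10 = 0.0055
  reference sample E: 0.14 × 0.88 × 0.88 = 0.10842
Normalizing constant Z = 0.014476 + 0.16256 + 0.093081 + 0.0055 + 0.10842 = 0.38404.
P(reference sample A | evidence) = 0.014476 / 0.38404 ≈ 0.038
P(reference sample B | evidence) = 0.16256 / 0.38404 ≈ 0.423
P(reference sample C | evidence) = 0.093081 / 0.38404 ≈ 0.242
P(reference sample D | evidence) = 0.0055 / 0.38404 ≈ 0.014
P(reference sample E | evidence) = 0.10842 / 0.38404 ≈ 0.282

0.038, 0.423, 0.242, 0.014, 0.282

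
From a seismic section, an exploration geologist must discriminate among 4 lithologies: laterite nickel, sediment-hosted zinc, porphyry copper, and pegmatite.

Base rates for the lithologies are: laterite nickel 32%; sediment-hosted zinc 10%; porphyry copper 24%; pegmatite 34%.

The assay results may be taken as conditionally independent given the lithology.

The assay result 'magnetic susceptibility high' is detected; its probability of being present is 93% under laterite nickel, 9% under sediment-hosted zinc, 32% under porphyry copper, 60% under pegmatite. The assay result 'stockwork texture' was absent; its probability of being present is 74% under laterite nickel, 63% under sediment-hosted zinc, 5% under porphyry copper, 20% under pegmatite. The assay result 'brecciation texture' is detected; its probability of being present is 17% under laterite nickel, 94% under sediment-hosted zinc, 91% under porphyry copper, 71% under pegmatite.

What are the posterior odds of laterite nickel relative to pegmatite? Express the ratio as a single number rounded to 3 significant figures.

0.114

Posterior odds equal prior odds times the likelihood ratio; only the two competing hypotheses matter (using 1 − P(present | H) for each absent assay result).
  laterite nickel: 0.32 × 0.93 × (1 − 0.74) × 0.17 = 0.013154
  pegmatite: 0.34 × 0.60 × (1 − 0.20) × 0.71 = 0.11587
Posterior odds = 0.013154 / 0.11587 ≈ 0.114.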